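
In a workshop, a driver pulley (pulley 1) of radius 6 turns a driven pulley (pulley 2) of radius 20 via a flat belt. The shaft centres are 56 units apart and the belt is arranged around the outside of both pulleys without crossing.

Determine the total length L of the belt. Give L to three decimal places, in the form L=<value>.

L=197.200

open belt: β = asin((r2−r1)/C) = asin(14/56) = 14.4775°
wrap1 = π − 2β = 151.0450°
wrap2 = π + 2β = 208.9550°
tangent length = C·cosβ = 54.2218
L = r1·wrap1 + r2·wrap2 + 2·C·cosβ = 6·2.6362 + 20·3.6470 + 2·54.2218 = 197.2000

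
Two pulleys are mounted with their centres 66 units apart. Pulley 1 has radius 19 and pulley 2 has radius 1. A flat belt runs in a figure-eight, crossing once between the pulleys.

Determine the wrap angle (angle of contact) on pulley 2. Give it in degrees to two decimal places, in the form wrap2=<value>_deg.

crossed belt: β = asin((r1+r2)/C) = asin(20/66) = 17.6397°
wrap1 = wrap2 = π + 2β = 215.2794°

wrap2=215.28_deg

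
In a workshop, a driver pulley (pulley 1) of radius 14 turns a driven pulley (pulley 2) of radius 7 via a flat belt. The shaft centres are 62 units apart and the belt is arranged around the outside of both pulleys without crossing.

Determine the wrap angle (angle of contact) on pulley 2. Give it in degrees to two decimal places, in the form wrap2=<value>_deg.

wrap2=167.03_deg

open belt: β = asin((r2−r1)/C) = asin(-7/62) = -6.4827°
wrap1 = π − 2β = 192.9654°
wrap2 = π + 2β = 167.0346°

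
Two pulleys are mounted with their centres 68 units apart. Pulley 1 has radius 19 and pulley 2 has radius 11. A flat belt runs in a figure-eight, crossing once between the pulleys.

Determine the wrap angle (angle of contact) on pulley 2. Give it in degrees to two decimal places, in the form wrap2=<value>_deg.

wrap2=232.36_deg

crossed belt: β = asin((r1+r2)/C) = asin(30/68) = 26.1790°
wrap1 = wrap2 = π + 2β = 232.3579°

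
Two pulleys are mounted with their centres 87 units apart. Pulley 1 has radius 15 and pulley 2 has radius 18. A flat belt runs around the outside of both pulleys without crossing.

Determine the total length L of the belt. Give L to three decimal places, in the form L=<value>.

L=277.776

open belt: β = asin((r2−r1)/C) = asin(3/87) = 1.9761°
wrap1 = π − 2β = 176.0478°
wrap2 = π + 2β = 183.9522°
tangent length = C·cosβ = 86.9483
L = r1·wrap1 + r2·wrap2 + 2·C·cosβ = 15·3.0726 + 18·3.2106 + 2·86.9483 = 277.7760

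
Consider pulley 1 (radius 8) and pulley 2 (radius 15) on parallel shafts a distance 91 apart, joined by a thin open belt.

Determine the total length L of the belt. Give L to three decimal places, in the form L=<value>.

L=254.795

open belt: β = asin((r2−r1)/C) = asin(7/91) = 4.4117°
wrap1 = π − 2β = 171.1765°
wrap2 = π + 2β = 188.8235°
tangent length = C·cosβ = 90.7304
L = r1·wrap1 + r2·wrap2 + 2·C·cosβ = 8·2.9876 + 15·3.2956 + 2·90.7304 = 254.7954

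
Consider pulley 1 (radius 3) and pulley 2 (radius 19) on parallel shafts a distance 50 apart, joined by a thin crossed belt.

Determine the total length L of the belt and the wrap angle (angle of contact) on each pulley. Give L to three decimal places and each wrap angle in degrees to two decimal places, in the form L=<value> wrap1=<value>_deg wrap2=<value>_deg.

L=178.961 wrap1=232.21_deg wrap2=232.21_deg

crossed belt: β = asin((r1+r2)/C) = asin(22/50) = 26.1039°
wrap1 = wrap2 = π + 2β = 232.2078°
tangent length = C·cosβ = 44.8999
L = (r1+r2)·wrap + 2·C·cosβ = 22·4.0528 + 2·44.8999 = 178.9612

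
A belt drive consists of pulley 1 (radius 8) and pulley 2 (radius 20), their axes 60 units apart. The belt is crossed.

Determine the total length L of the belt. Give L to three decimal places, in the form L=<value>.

L=221.286

crossed belt: β = asin((r1+r2)/C) = asin(28/60) = 27.8181°
wrap1 = wrap2 = π + 2β = 235.6363°
tangent length = C·cosβ = 53.0660
L = (r1+r2)·wrap + 2·C·cosβ = 28·4.1126 + 2·53.0660 = 221.2856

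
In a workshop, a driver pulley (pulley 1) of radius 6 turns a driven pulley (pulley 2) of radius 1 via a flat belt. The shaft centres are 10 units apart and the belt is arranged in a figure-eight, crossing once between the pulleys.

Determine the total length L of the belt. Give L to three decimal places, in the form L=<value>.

crossed belt: β = asin((r1+r2)/C) = asin(7/10) = 44.4270°
wrap1 = wrap2 = π + 2β = 268.8540°
tangent length = C·cosβ = 7.1414
L = (r1+r2)·wrap + 2·C·cosβ = 7·4.6924 + 2·7.1414 = 47.1296

L=47.130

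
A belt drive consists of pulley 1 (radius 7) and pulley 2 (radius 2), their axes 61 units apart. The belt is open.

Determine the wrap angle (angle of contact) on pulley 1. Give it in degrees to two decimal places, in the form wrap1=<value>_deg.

wrap1=189.40_deg

open belt: β = asin((r2−r1)/C) = asin(-5/61) = -4.7017°
wrap1 = π − 2β = 189.4033°
wrap2 = π + 2β = 170.5967°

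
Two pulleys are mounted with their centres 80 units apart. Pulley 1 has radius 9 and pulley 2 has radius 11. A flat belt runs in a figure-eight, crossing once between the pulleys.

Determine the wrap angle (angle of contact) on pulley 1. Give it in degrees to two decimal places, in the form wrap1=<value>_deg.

crossed belt: β = asin((r1+r2)/C) = asin(20/80) = 14.4775°
wrap1 = wrap2 = π + 2β = 208.9550°

wrap1=208.96_deg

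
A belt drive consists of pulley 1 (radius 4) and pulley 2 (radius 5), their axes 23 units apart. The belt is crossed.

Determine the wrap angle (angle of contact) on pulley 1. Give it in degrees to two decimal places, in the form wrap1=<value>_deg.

wrap1=226.07_deg

crossed belt: β = asin((r1+r2)/C) = asin(9/23) = 23.0357°
wrap1 = wrap2 = π + 2β = 226.0714°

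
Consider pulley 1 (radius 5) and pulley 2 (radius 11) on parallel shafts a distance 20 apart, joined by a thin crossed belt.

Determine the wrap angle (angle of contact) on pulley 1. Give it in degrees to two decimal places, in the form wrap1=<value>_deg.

wrap1=286.26_deg

crossed belt: β = asin((r1+r2)/C) = asin(16/20) = 53.1301°
wrap1 = wrap2 = π + 2β = 286.2602°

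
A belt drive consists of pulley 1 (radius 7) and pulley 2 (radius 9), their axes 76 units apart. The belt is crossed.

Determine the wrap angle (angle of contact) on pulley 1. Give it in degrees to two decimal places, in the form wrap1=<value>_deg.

crossed belt: β = asin((r1+r2)/C) = asin(16/76) = 12.1532°
wrap1 = wrap2 = π + 2β = 204.3064°

wrap1=204.31_deg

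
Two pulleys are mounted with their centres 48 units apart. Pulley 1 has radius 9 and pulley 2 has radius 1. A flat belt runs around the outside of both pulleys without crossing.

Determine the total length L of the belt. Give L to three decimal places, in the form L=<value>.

open belt: β = asin((r2−r1)/C) = asin(-8/48) = -9.5941°
wrap1 = π − 2β = 199.1881°
wrap2 = π + 2β = 160.8119°
tangent length = C·cosβ = 47.3286
L = r1·wrap1 + r2·wrap2 + 2·C·cosβ = 9·3.4765 + 1·2.8067 + 2·47.3286 = 128.7524

L=128.752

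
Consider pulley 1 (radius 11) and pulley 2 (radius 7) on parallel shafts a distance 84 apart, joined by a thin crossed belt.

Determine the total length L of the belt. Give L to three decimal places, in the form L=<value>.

L=228.421

crossed belt: β = asin((r1+r2)/C) = asin(18/84) = 12.3736°
wrap1 = wrap2 = π + 2β = 204.7473°
tangent length = C·cosβ = 82.0488
L = (r1+r2)·wrap + 2·C·cosβ = 18·3.5735 + 2·82.0488 = 228.4208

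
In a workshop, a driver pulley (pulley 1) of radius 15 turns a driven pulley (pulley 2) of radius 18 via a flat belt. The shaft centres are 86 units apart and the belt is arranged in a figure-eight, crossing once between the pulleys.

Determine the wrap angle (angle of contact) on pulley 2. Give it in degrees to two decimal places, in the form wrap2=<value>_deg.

wrap2=225.13_deg

crossed belt: β = asin((r1+r2)/C) = asin(33/86) = 22.5644°
wrap1 = wrap2 = π + 2β = 225.1287°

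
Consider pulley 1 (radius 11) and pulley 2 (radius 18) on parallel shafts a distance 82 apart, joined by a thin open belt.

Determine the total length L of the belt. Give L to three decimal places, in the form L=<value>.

L=255.704

open belt: β = asin((r2−r1)/C) = asin(7/82) = 4.8971°
wrap1 = π − 2β = 170.2059°
wrap2 = π + 2β = 189.7941°
tangent length = C·cosβ = 81.7007
L = r1·wrap1 + r2·wrap2 + 2·C·cosβ = 11·2.9707 + 18·3.3125 + 2·81.7007 = 255.7041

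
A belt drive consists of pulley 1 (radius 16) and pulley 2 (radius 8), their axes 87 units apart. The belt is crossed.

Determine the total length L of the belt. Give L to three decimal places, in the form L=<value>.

crossed belt: β = asin((r1+r2)/C) = asin(24/87) = 16.0134°
wrap1 = wrap2 = π + 2β = 212.0268°
tangent length = C·cosβ = 83.6242
L = (r1+r2)·wrap + 2·C·cosβ = 24·3.7006 + 2·83.6242 = 256.0619

L=256.062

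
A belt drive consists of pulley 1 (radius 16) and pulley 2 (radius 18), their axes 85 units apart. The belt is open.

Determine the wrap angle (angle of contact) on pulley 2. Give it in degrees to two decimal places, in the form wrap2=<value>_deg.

wrap2=182.70_deg

open belt: β = asin((r2−r1)/C) = asin(2/85) = 1.3483°
wrap1 = π − 2β = 177.3035°
wrap2 = π + 2β = 182.6965°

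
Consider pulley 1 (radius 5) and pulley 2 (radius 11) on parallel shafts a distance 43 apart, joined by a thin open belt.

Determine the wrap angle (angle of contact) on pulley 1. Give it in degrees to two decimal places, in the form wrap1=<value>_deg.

wrap1=163.96_deg

open belt: β = asin((r2−r1)/C) = asin(6/43) = 8.0209°
wrap1 = π − 2β = 163.9581°
wrap2 = π + 2β = 196.0419°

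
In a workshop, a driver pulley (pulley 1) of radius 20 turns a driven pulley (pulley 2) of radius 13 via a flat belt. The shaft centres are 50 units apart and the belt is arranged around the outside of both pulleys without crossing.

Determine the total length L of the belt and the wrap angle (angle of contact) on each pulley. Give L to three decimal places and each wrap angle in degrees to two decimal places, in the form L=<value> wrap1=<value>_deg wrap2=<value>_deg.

open belt: β = asin((r2−r1)/C) = asin(-7/50) = -8.0478°
wrap1 = π − 2β = 196.0957°
wrap2 = π + 2β = 163.9043°
tangent length = C·cosβ = 49.5076
L = r1·wrap1 + r2·wrap2 + 2·C·cosβ = 20·3.4225 + 13·2.8607 + 2·49.5076 = 204.6542

L=204.654 wrap1=196.10_deg wrap2=163.90_deg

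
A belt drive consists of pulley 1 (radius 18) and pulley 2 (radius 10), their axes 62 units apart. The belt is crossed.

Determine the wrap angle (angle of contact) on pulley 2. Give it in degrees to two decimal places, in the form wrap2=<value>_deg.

wrap2=233.69_deg

crossed belt: β = asin((r1+r2)/C) = asin(28/62) = 26.8472°
wrap1 = wrap2 = π + 2β = 233.6944°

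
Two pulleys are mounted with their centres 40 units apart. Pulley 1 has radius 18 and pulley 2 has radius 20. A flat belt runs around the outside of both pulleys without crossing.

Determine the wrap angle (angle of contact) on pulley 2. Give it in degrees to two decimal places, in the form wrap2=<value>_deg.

wrap2=185.73_deg

open belt: β = asin((r2−r1)/C) = asin(2/40) = 2.8660°
wrap1 = π − 2β = 174.2680°
wrap2 = π + 2β = 185.7320°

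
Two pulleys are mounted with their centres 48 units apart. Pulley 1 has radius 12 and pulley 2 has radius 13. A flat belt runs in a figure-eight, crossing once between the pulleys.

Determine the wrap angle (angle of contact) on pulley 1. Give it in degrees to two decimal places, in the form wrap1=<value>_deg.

wrap1=242.78_deg

crossed belt: β = asin((r1+r2)/C) = asin(25/48) = 31.3882°
wrap1 = wrap2 = π + 2β = 242.7763°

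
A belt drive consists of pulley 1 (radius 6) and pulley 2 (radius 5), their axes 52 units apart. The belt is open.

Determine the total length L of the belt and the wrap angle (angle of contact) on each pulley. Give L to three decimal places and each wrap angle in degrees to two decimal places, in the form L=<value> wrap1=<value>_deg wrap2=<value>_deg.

open belt: β = asin((r2−r1)/C) = asin(-1/52) = -1.1019°
wrap1 = π − 2β = 182.2038°
wrap2 = π + 2β = 177.7962°
tangent length = C·cosβ = 51.9904
L = r1·wrap1 + r2·wrap2 + 2·C·cosβ = 6·3.1801 + 5·3.1031 + 2·51.9904 = 138.5768

L=138.577 wrap1=182.20_deg wrap2=177.80_deg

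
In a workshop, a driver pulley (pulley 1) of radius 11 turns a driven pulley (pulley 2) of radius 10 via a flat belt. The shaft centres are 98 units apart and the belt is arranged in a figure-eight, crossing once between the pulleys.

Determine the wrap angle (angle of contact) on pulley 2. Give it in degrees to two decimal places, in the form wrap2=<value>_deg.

wrap2=204.75_deg

crossed belt: β = asin((r1+r2)/C) = asin(21/98) = 12.3736°
wrap1 = wrap2 = π + 2β = 204.7473°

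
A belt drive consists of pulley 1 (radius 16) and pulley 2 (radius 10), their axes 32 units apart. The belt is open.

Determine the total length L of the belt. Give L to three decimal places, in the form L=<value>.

L=146.810

open belt: β = asin((r2−r1)/C) = asin(-6/32) = -10.8069°
wrap1 = π − 2β = 201.6138°
wrap2 = π + 2β = 158.3862°
tangent length = C·cosβ = 31.4325
L = r1·wrap1 + r2·wrap2 + 2·C·cosβ = 16·3.5188 + 10·2.7644 + 2·31.4325 = 146.8097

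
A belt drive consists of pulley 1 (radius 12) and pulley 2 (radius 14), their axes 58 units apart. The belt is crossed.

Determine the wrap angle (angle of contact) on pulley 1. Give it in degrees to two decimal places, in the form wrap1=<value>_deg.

wrap1=233.27_deg

crossed belt: β = asin((r1+r2)/C) = asin(26/58) = 26.6331°
wrap1 = wrap2 = π + 2β = 233.2662°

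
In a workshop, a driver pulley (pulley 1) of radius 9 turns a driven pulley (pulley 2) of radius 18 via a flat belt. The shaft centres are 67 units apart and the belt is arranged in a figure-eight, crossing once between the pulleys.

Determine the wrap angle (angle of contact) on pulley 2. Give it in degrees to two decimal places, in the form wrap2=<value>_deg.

wrap2=227.53_deg

crossed belt: β = asin((r1+r2)/C) = asin(27/67) = 23.7649°
wrap1 = wrap2 = π + 2β = 227.5298°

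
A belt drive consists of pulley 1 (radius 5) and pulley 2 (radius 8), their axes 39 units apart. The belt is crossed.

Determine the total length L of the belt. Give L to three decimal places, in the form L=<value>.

crossed belt: β = asin((r1+r2)/C) = asin(13/39) = 19.4712°
wrap1 = wrap2 = π + 2β = 218.9424°
tangent length = C·cosβ = 36.7696
L = (r1+r2)·wrap + 2·C·cosβ = 13·3.8213 + 2·36.7696 = 123.2156

L=123.216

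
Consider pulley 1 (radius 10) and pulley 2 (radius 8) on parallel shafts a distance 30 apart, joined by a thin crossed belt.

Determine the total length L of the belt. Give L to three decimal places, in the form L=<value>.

L=127.715

crossed belt: β = asin((r1+r2)/C) = asin(18/30) = 36.8699°
wrap1 = wrap2 = π + 2β = 253.7398°
tangent length = C·cosβ = 24.0000
L = (r1+r2)·wrap + 2·C·cosβ = 18·4.4286 + 2·24.0000 = 127.7147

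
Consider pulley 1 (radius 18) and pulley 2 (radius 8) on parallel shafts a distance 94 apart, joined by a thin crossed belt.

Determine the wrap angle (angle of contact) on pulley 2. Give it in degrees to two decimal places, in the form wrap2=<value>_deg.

crossed belt: β = asin((r1+r2)/C) = asin(26/94) = 16.0571°
wrap1 = wrap2 = π + 2β = 212.1143°

wrap2=212.11_deg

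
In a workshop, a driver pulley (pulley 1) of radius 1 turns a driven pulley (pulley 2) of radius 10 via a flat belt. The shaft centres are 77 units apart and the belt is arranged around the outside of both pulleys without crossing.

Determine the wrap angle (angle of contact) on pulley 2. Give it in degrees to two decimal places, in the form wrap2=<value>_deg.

wrap2=193.42_deg

open belt: β = asin((r2−r1)/C) = asin(9/77) = 6.7123°
wrap1 = π − 2β = 166.5755°
wrap2 = π + 2β = 193.4245°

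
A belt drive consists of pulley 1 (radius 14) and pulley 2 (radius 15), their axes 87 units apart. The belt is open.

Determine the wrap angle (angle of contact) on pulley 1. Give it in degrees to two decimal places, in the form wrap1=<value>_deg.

open belt: β = asin((r2−r1)/C) = asin(1/87) = 0.6586°
wrap1 = π − 2β = 178.6828°
wrap2 = π + 2β = 181.3172°

wrap1=178.68_deg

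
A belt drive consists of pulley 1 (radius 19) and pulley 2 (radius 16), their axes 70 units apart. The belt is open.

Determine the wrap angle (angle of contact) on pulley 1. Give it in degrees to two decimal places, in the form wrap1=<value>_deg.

open belt: β = asin((r2−r1)/C) = asin(-3/70) = -2.4563°
wrap1 = π − 2β = 184.9126°
wrap2 = π + 2β = 175.0874°

wrap1=184.91_deg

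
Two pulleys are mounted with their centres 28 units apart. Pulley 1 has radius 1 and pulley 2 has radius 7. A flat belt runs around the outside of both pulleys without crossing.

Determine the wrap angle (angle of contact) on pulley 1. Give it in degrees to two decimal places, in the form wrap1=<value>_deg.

wrap1=155.25_deg

open belt: β = asin((r2−r1)/C) = asin(6/28) = 12.3736°
wrap1 = π − 2β = 155.2527°
wrap2 = π + 2β = 204.7473°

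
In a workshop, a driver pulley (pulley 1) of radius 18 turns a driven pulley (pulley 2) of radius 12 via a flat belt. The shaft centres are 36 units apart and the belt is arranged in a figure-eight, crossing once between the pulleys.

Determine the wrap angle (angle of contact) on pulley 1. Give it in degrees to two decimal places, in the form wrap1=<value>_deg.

crossed belt: β = asin((r1+r2)/C) = asin(30/36) = 56.4427°
wrap1 = wrap2 = π + 2β = 292.8854°

wrap1=292.89_deg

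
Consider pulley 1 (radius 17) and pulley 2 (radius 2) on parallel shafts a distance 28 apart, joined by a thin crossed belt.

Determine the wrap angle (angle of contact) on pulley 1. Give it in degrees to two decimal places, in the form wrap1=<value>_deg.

wrap1=265.46_deg

crossed belt: β = asin((r1+r2)/C) = asin(19/28) = 42.7321°
wrap1 = wrap2 = π + 2β = 265.4642°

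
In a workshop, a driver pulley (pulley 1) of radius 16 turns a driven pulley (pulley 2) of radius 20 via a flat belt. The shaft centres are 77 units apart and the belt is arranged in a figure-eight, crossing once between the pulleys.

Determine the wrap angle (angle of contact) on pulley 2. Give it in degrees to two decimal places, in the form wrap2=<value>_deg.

wrap2=235.75_deg

crossed belt: β = asin((r1+r2)/C) = asin(36/77) = 27.8742°
wrap1 = wrap2 = π + 2β = 235.7485°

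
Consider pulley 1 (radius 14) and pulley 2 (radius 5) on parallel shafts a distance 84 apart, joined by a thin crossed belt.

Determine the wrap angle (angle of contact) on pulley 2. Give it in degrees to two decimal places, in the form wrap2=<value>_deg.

wrap2=206.15_deg

crossed belt: β = asin((r1+r2)/C) = asin(19/84) = 13.0729°
wrap1 = wrap2 = π + 2β = 206.1458°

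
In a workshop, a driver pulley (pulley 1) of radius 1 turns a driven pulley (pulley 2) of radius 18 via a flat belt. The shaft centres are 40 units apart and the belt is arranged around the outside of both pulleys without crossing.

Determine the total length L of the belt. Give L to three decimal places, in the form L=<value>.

open belt: β = asin((r2−r1)/C) = asin(17/40) = 25.1507°
wrap1 = π − 2β = 129.6987°
wrap2 = π + 2β = 230.3013°
tangent length = C·cosβ = 36.2077
L = r1·wrap1 + r2·wrap2 + 2·C·cosβ = 1·2.2637 + 18·4.0195 + 2·36.2077 = 147.0304

L=147.030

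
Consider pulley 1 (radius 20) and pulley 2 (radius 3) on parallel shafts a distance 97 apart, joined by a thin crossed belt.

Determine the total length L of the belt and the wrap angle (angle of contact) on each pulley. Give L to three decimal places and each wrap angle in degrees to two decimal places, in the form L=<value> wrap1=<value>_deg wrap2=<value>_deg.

L=271.736 wrap1=207.43_deg wrap2=207.43_deg

crossed belt: β = asin((r1+r2)/C) = asin(23/97) = 13.7162°
wrap1 = wrap2 = π + 2β = 207.4325°
tangent length = C·cosβ = 94.2338
L = (r1+r2)·wrap + 2·C·cosβ = 23·3.6204 + 2·94.2338 = 271.7362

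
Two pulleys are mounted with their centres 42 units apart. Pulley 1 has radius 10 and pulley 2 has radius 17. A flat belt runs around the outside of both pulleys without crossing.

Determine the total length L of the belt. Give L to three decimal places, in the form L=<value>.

open belt: β = asin((r2−r1)/C) = asin(7/42) = 9.5941°
wrap1 = π − 2β = 160.8119°
wrap2 = π + 2β = 199.1881°
tangent length = C·cosβ = 41.4126
L = r1·wrap1 + r2·wrap2 + 2·C·cosβ = 10·2.8067 + 17·3.4765 + 2·41.4126 = 169.9924

L=169.992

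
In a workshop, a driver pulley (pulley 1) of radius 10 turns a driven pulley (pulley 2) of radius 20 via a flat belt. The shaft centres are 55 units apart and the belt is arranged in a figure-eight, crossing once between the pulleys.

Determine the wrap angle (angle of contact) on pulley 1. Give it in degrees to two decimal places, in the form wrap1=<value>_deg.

wrap1=246.11_deg

crossed belt: β = asin((r1+r2)/C) = asin(30/55) = 33.0557°
wrap1 = wrap2 = π + 2β = 246.1115°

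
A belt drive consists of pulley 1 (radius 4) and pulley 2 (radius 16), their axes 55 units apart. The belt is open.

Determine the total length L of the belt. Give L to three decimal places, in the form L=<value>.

L=175.461

open belt: β = asin((r2−r1)/C) = asin(12/55) = 12.6023°
wrap1 = π − 2β = 154.7955°
wrap2 = π + 2β = 205.2045°
tangent length = C·cosβ = 53.6749
L = r1·wrap1 + r2·wrap2 + 2·C·cosβ = 4·2.7017 + 16·3.5815 + 2·53.6749 = 175.4606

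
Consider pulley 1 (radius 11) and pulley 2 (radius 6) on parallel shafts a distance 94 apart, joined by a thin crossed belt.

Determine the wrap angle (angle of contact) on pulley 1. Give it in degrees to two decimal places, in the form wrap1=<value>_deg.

wrap1=200.84_deg

crossed belt: β = asin((r1+r2)/C) = asin(17/94) = 10.4193°
wrap1 = wrap2 = π + 2β = 200.8387°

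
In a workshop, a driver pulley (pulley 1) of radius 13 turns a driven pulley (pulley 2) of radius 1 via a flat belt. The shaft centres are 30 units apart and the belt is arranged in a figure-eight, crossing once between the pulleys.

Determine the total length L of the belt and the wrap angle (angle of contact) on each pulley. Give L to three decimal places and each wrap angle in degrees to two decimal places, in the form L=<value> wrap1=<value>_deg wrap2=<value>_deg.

crossed belt: β = asin((r1+r2)/C) = asin(14/30) = 27.8181°
wrap1 = wrap2 = π + 2β = 235.6363°
tangent length = C·cosβ = 26.5330
L = (r1+r2)·wrap + 2·C·cosβ = 14·4.1126 + 2·26.5330 = 110.6428

L=110.643 wrap1=235.64_deg wrap2=235.64_deg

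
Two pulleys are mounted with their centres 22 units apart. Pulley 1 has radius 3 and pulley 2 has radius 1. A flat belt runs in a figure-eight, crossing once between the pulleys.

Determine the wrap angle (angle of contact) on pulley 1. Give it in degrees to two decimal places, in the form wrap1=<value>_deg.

wrap1=200.95_deg

crossed belt: β = asin((r1+r2)/C) = asin(4/22) = 10.4757°
wrap1 = wrap2 = π + 2β = 200.9514°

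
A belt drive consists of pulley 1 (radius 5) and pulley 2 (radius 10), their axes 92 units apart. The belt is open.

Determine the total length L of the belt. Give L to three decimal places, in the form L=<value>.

open belt: β = asin((r2−r1)/C) = asin(5/92) = 3.1154°
wrap1 = π − 2β = 173.7691°
wrap2 = π + 2β = 186.2309°
tangent length = C·cosβ = 91.8640
L = r1·wrap1 + r2·wrap2 + 2·C·cosβ = 5·3.0328 + 10·3.2503 + 2·91.8640 = 231.3957

L=231.396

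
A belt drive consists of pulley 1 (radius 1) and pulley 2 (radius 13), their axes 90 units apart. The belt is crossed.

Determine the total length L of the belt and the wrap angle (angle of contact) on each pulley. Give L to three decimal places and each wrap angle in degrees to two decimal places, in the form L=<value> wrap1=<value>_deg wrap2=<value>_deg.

L=226.164 wrap1=197.90_deg wrap2=197.90_deg

crossed belt: β = asin((r1+r2)/C) = asin(14/90) = 8.9490°
wrap1 = wrap2 = π + 2β = 197.8980°
tangent length = C·cosβ = 88.9044
L = (r1+r2)·wrap + 2·C·cosβ = 14·3.4540 + 2·88.9044 = 226.1645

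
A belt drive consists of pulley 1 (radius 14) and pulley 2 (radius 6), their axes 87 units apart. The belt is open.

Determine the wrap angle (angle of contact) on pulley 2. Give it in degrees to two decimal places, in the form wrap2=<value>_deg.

open belt: β = asin((r2−r1)/C) = asin(-8/87) = -5.2760°
wrap1 = π − 2β = 190.5521°
wrap2 = π + 2β = 169.4479°

wrap2=169.45_deg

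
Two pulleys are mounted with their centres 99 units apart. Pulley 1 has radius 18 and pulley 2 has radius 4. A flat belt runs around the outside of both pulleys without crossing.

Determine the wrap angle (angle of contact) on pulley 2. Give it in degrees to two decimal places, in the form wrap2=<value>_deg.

open belt: β = asin((r2−r1)/C) = asin(-14/99) = -8.1297°
wrap1 = π − 2β = 196.2594°
wrap2 = π + 2β = 163.7406°

wrap2=163.74_deg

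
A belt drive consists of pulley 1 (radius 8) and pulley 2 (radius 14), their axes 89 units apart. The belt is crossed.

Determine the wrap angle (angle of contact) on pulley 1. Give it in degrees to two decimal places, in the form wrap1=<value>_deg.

crossed belt: β = asin((r1+r2)/C) = asin(22/89) = 14.3114°
wrap1 = wrap2 = π + 2β = 208.6227°

wrap1=208.62_deg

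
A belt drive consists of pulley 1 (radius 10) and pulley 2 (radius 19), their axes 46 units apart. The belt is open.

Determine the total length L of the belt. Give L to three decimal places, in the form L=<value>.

open belt: β = asin((r2−r1)/C) = asin(9/46) = 11.2828°
wrap1 = π − 2β = 157.4344°
wrap2 = π + 2β = 202.5656°
tangent length = C·cosβ = 45.1110
L = r1·wrap1 + r2·wrap2 + 2·C·cosβ = 10·2.7477 + 19·3.5354 + 2·45.1110 = 184.8727

L=184.873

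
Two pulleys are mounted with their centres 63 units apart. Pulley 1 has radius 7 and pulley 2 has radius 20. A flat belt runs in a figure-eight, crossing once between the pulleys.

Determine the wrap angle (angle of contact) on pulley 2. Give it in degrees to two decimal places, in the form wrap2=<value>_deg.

crossed belt: β = asin((r1+r2)/C) = asin(27/63) = 25.3769°
wrap1 = wrap2 = π + 2β = 230.7539°

wrap2=230.75_deg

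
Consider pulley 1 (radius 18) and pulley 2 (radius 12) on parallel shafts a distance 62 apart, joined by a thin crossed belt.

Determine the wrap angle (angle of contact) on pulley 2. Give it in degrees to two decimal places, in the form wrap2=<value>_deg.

wrap2=237.88_deg

crossed belt: β = asin((r1+r2)/C) = asin(30/62) = 28.9385°
wrap1 = wrap2 = π + 2β = 237.8771°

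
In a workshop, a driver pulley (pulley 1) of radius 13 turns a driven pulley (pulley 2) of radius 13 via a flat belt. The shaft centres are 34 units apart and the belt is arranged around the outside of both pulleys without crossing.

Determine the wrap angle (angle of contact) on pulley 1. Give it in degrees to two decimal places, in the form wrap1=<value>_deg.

open belt: β = asin((r2−r1)/C) = asin(0/34) = 0.0000°
wrap1 = π − 2β = 180.0000°
wrap2 = π + 2β = 180.0000°

wrap1=180.00_deg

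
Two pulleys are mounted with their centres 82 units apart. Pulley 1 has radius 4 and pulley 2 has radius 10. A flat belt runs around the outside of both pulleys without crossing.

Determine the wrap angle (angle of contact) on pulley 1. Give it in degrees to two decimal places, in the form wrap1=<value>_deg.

open belt: β = asin((r2−r1)/C) = asin(6/82) = 4.1961°
wrap1 = π − 2β = 171.6078°
wrap2 = π + 2β = 188.3922°

wrap1=171.61_deg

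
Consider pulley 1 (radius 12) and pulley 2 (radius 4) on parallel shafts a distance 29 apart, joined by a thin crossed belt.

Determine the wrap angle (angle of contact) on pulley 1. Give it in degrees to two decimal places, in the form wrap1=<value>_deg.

crossed belt: β = asin((r1+r2)/C) = asin(16/29) = 33.4854°
wrap1 = wrap2 = π + 2β = 246.9708°

wrap1=246.97_deg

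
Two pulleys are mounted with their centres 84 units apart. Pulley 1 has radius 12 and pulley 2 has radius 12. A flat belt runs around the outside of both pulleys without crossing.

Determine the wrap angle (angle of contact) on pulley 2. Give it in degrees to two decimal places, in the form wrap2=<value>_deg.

wrap2=180.00_deg

open belt: β = asin((r2−r1)/C) = asin(0/84) = 0.0000°
wrap1 = π − 2β = 180.0000°
wrap2 = π + 2β = 180.0000°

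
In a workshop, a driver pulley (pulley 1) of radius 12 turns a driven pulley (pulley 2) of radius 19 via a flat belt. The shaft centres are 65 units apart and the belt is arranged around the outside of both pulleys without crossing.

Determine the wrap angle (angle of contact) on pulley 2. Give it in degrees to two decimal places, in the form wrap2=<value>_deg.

open belt: β = asin((r2−r1)/C) = asin(7/65) = 6.1823°
wrap1 = π − 2β = 167.6354°
wrap2 = π + 2β = 192.3646°

wrap2=192.36_deg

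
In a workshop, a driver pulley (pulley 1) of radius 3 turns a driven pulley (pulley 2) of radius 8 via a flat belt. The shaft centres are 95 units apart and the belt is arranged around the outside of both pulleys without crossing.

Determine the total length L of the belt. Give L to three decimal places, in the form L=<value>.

L=224.821

open belt: β = asin((r2−r1)/C) = asin(5/95) = 3.0170°
wrap1 = π − 2β = 173.9661°
wrap2 = π + 2β = 186.0339°
tangent length = C·cosβ = 94.8683
L = r1·wrap1 + r2·wrap2 + 2·C·cosβ = 3·3.0363 + 8·3.2469 + 2·94.8683 = 224.8207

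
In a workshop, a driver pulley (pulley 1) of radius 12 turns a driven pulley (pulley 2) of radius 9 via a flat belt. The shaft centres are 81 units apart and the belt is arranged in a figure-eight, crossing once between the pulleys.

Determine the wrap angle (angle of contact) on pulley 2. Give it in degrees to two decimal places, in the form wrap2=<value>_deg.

wrap2=210.05_deg

crossed belt: β = asin((r1+r2)/C) = asin(21/81) = 15.0261°
wrap1 = wrap2 = π + 2β = 210.0522°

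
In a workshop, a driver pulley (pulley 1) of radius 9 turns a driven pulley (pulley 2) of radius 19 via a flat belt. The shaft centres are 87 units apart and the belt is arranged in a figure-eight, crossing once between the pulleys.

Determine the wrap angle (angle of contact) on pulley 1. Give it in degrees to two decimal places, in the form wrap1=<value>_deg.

wrap1=217.55_deg

crossed belt: β = asin((r1+r2)/C) = asin(28/87) = 18.7742°
wrap1 = wrap2 = π + 2β = 217.5484°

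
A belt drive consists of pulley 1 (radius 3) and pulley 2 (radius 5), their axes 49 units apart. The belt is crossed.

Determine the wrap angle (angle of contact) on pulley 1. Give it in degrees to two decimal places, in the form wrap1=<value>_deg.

crossed belt: β = asin((r1+r2)/C) = asin(8/49) = 9.3965°
wrap1 = wrap2 = π + 2β = 198.7930°

wrap1=198.79_deg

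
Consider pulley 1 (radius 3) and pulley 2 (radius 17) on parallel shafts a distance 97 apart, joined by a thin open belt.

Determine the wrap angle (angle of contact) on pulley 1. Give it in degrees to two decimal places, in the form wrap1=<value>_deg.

open belt: β = asin((r2−r1)/C) = asin(14/97) = 8.2985°
wrap1 = π − 2β = 163.4030°
wrap2 = π + 2β = 196.5970°

wrap1=163.40_deg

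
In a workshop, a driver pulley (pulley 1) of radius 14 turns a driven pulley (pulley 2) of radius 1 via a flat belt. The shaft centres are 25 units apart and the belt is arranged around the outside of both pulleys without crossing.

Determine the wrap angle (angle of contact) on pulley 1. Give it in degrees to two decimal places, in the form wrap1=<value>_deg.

wrap1=242.66_deg

open belt: β = asin((r2−r1)/C) = asin(-13/25) = -31.3323°
wrap1 = π − 2β = 242.6645°
wrap2 = π + 2β = 117.3355°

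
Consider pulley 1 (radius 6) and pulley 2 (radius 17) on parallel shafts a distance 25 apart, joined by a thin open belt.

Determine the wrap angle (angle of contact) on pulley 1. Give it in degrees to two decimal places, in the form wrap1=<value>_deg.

wrap1=127.79_deg

open belt: β = asin((r2−r1)/C) = asin(11/25) = 26.1039°
wrap1 = π − 2β = 127.7922°
wrap2 = π + 2β = 232.2078°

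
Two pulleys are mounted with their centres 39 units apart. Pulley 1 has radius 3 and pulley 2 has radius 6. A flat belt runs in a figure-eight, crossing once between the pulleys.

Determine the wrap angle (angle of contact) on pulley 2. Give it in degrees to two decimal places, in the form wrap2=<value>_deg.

wrap2=206.68_deg

crossed belt: β = asin((r1+r2)/C) = asin(9/39) = 13.3424°
wrap1 = wrap2 = π + 2β = 206.6847°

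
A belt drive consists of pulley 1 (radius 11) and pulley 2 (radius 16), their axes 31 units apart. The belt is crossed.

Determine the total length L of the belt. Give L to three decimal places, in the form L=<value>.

crossed belt: β = asin((r1+r2)/C) = asin(27/31) = 60.5713°
wrap1 = wrap2 = π + 2β = 301.1426°
tangent length = C·cosβ = 15.2315
L = (r1+r2)·wrap + 2·C·cosβ = 27·5.2559 + 2·15.2315 = 172.3732

L=172.373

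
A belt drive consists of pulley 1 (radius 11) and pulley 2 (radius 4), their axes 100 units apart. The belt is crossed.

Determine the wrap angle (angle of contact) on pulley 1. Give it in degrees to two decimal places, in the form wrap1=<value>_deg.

wrap1=197.25_deg

crossed belt: β = asin((r1+r2)/C) = asin(15/100) = 8.6269°
wrap1 = wrap2 = π + 2β = 197.2539°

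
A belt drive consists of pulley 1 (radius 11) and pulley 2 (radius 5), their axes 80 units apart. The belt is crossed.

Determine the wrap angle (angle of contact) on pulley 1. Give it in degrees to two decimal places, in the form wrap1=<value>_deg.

crossed belt: β = asin((r1+r2)/C) = asin(16/80) = 11.5370°
wrap1 = wrap2 = π + 2β = 203.0739°

wrap1=203.07_deg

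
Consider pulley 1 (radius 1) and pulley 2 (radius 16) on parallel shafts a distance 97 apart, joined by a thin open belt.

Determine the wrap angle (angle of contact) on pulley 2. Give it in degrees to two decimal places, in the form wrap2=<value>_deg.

open belt: β = asin((r2−r1)/C) = asin(15/97) = 8.8959°
wrap1 = π − 2β = 162.2083°
wrap2 = π + 2β = 197.7917°

wrap2=197.79_deg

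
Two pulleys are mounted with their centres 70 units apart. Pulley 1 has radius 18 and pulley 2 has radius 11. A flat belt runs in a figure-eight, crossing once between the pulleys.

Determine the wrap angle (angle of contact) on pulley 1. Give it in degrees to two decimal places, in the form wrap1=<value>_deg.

wrap1=228.95_deg

crossed belt: β = asin((r1+r2)/C) = asin(29/70) = 24.4743°
wrap1 = wrap2 = π + 2β = 228.9487°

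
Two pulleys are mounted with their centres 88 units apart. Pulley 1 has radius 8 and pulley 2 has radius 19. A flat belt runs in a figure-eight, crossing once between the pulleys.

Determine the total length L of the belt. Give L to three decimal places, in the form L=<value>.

L=269.174

crossed belt: β = asin((r1+r2)/C) = asin(27/88) = 17.8676°
wrap1 = wrap2 = π + 2β = 215.7352°
tangent length = C·cosβ = 83.7556
L = (r1+r2)·wrap + 2·C·cosβ = 27·3.7653 + 2·83.7556 = 269.1740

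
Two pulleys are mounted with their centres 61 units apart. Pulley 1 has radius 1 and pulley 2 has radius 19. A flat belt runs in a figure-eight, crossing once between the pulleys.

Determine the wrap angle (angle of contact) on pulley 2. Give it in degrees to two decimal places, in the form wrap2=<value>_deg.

crossed belt: β = asin((r1+r2)/C) = asin(20/61) = 19.1395°
wrap1 = wrap2 = π + 2β = 218.2789°

wrap2=218.28_deg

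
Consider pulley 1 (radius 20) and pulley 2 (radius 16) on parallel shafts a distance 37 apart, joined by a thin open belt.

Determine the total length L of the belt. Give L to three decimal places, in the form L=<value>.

open belt: β = asin((r2−r1)/C) = asin(-4/37) = -6.2063°
wrap1 = π − 2β = 192.4125°
wrap2 = π + 2β = 167.5875°
tangent length = C·cosβ = 36.7831
L = r1·wrap1 + r2·wrap2 + 2·C·cosβ = 20·3.3582 + 16·2.9250 + 2·36.7831 = 187.5302

L=187.530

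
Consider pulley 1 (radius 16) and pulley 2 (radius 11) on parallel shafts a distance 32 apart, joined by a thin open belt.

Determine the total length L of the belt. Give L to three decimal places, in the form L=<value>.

L=149.606

open belt: β = asin((r2−r1)/C) = asin(-5/32) = -8.9893°
wrap1 = π − 2β = 197.9786°
wrap2 = π + 2β = 162.0214°
tangent length = C·cosβ = 31.6070
L = r1·wrap1 + r2·wrap2 + 2·C·cosβ = 16·3.4554 + 11·2.8278 + 2·31.6070 = 149.6059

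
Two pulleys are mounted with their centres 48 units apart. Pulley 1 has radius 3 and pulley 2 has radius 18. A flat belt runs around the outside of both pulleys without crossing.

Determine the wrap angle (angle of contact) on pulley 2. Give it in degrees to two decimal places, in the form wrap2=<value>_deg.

wrap2=216.42_deg

open belt: β = asin((r2−r1)/C) = asin(15/48) = 18.2100°
wrap1 = π − 2β = 143.5801°
wrap2 = π + 2β = 216.4199°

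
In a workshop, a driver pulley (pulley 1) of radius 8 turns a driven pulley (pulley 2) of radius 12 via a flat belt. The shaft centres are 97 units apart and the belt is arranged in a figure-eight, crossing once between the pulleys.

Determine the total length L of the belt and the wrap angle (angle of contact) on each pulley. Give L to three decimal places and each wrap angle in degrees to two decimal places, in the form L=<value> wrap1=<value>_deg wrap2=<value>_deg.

L=260.970 wrap1=203.80_deg wrap2=203.80_deg

crossed belt: β = asin((r1+r2)/C) = asin(20/97) = 11.8989°
wrap1 = wrap2 = π + 2β = 203.7978°
tangent length = C·cosβ = 94.9158
L = (r1+r2)·wrap + 2·C·cosβ = 20·3.5569 + 2·94.9158 = 260.9704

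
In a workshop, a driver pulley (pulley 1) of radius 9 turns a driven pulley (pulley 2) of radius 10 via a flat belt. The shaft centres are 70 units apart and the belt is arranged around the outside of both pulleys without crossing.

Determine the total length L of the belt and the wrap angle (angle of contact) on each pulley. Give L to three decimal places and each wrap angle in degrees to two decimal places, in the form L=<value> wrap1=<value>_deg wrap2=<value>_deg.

L=199.705 wrap1=178.36_deg wrap2=181.64_deg

open belt: β = asin((r2−r1)/C) = asin(1/70) = 0.8185°
wrap1 = π − 2β = 178.3629°
wrap2 = π + 2β = 181.6371°
tangent length = C·cosβ = 69.9929
L = r1·wrap1 + r2·wrap2 + 2·C·cosβ = 9·3.1130 + 10·3.1702 + 2·69.9929 = 199.7045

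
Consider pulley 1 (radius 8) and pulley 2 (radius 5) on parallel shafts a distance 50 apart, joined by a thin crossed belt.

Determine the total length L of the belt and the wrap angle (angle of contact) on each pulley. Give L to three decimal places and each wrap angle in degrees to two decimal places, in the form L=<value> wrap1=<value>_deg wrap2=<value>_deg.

L=144.240 wrap1=210.14_deg wrap2=210.14_deg

crossed belt: β = asin((r1+r2)/C) = asin(13/50) = 15.0701°
wrap1 = wrap2 = π + 2β = 210.1401°
tangent length = C·cosβ = 48.2804
L = (r1+r2)·wrap + 2·C·cosβ = 13·3.6676 + 2·48.2804 = 144.2401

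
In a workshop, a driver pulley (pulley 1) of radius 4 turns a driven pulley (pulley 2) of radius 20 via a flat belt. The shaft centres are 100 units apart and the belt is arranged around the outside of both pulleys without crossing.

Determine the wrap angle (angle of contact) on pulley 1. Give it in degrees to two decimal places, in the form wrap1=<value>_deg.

wrap1=161.59_deg

open belt: β = asin((r2−r1)/C) = asin(16/100) = 9.2069°
wrap1 = π − 2β = 161.5862°
wrap2 = π + 2β = 198.4138°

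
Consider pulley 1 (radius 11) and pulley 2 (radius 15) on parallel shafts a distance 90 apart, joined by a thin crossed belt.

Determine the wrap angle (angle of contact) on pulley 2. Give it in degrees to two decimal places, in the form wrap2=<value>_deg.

crossed belt: β = asin((r1+r2)/C) = asin(26/90) = 16.7914°
wrap1 = wrap2 = π + 2β = 213.5829°

wrap2=213.58_deg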